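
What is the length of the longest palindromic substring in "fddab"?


Input: "fddab"
Checking substrings for palindromes:
  [1:3] "dd" (len 2) => palindrome
Longest palindromic substring: "dd" with length 2

2


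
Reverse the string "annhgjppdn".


Input: annhgjppdn
Reading characters right to left:
  Position 9: 'n'
  Position 8: 'd'
  Position 7: 'p'
  Position 6: 'p'
  Position 5: 'j'
  Position 4: 'g'
  Position 3: 'h'
  Position 2: 'n'
  Position 1: 'n'
  Position 0: 'a'
Reversed: ndppjghnna

ndppjghnna


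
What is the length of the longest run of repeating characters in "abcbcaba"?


Input: "abcbcaba"
Scanning for longest run:
  Position 1 ('b'): new char, reset run to 1
  Position 2 ('c'): new char, reset run to 1
  Position 3 ('b'): new char, reset run to 1
  Position 4 ('c'): new char, reset run to 1
  Position 5 ('a'): new char, reset run to 1
  Position 6 ('b'): new char, reset run to 1
  Position 7 ('a'): new char, reset run to 1
Longest run: 'a' with length 1

1


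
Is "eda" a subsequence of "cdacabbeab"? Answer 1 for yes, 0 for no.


Check if "eda" is a subsequence of "cdacabbeab"
Greedy scan:
  Position 0 ('c'): no match needed
  Position 1 ('d'): no match needed
  Position 2 ('a'): no match needed
  Position 3 ('c'): no match needed
  Position 4 ('a'): no match needed
  Position 5 ('b'): no match needed
  Position 6 ('b'): no match needed
  Position 7 ('e'): matches sub[0] = 'e'
  Position 8 ('a'): no match needed
  Position 9 ('b'): no match needed
Only matched 1/3 characters => not a subsequence

0


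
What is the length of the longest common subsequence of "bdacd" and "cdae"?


LCS of "bdacd" and "cdae"
DP table:
           c    d    a    e
      0    0    0    0    0
  b   0    0    0    0    0
  d   0    0    1    1    1
  a   0    0    1    2    2
  c   0    1    1    2    2
  d   0    1    2    2    2
LCS length = dp[5][4] = 2

2


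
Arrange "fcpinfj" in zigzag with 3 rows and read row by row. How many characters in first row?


Zigzag "fcpinfj" into 3 rows:
Placing characters:
  'f' => row 0
  'c' => row 1
  'p' => row 2
  'i' => row 1
  'n' => row 0
  'f' => row 1
  'j' => row 2
Rows:
  Row 0: "fn"
  Row 1: "cif"
  Row 2: "pj"
First row length: 2

2


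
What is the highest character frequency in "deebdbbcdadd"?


Input: deebdbbcdadd
Character counts:
  'a': 1
  'b': 3
  'c': 1
  'd': 5
  'e': 2
Maximum frequency: 5

5


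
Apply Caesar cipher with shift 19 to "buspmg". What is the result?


Caesar cipher: shift "buspmg" by 19
  'b' (pos 1) + 19 = pos 20 = 'u'
  'u' (pos 20) + 19 = pos 13 = 'n'
  's' (pos 18) + 19 = pos 11 = 'l'
  'p' (pos 15) + 19 = pos 8 = 'i'
  'm' (pos 12) + 19 = pos 5 = 'f'
  'g' (pos 6) + 19 = pos 25 = 'z'
Result: unlifz

unlifz


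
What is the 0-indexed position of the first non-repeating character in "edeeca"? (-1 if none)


Input: edeeca
Character frequencies:
  'a': 1
  'c': 1
  'd': 1
  'e': 3
Scanning left to right for freq == 1:
  Position 0 ('e'): freq=3, skip
  Position 1 ('d'): unique! => answer = 1

1


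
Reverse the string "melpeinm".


Input: melpeinm
Reading characters right to left:
  Position 7: 'm'
  Position 6: 'n'
  Position 5: 'i'
  Position 4: 'e'
  Position 3: 'p'
  Position 2: 'l'
  Position 1: 'e'
  Position 0: 'm'
Reversed: mnieplem

mnieplem


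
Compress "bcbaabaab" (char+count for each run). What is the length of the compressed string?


Input: bcbaabaab
Runs:
  'b' x 1 => "b1"
  'c' x 1 => "c1"
  'b' x 1 => "b1"
  'a' x 2 => "a2"
  'b' x 1 => "b1"
  'a' x 2 => "a2"
  'b' x 1 => "b1"
Compressed: "b1c1b1a2b1a2b1"
Compressed length: 14

14


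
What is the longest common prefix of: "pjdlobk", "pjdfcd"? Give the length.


Words: pjdlobk, pjdfcd
  Position 0: all 'p' => match
  Position 1: all 'j' => match
  Position 2: all 'd' => match
  Position 3: ('l', 'f') => mismatch, stop
LCP = "pjd" (length 3)

3


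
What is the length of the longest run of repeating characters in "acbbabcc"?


Input: "acbbabcc"
Scanning for longest run:
  Position 1 ('c'): new char, reset run to 1
  Position 2 ('b'): new char, reset run to 1
  Position 3 ('b'): continues run of 'b', length=2
  Position 4 ('a'): new char, reset run to 1
  Position 5 ('b'): new char, reset run to 1
  Position 6 ('c'): new char, reset run to 1
  Position 7 ('c'): continues run of 'c', length=2
Longest run: 'b' with length 2

2


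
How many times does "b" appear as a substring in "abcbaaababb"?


Searching for "b" in "abcbaaababb"
Scanning each position:
  Position 0: "a" => no
  Position 1: "b" => MATCH
  Position 2: "c" => no
  Position 3: "b" => MATCH
  Position 4: "a" => no
  Position 5: "a" => no
  Position 6: "a" => no
  Position 7: "b" => MATCH
  Position 8: "a" => no
  Position 9: "b" => MATCH
  Position 10: "b" => MATCH
Total occurrences: 5

5


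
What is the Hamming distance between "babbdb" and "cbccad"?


Comparing "babbdb" and "cbccad" position by position:
  Position 0: 'b' vs 'c' => differ
  Position 1: 'a' vs 'b' => differ
  Position 2: 'b' vs 'c' => differ
  Position 3: 'b' vs 'c' => differ
  Position 4: 'd' vs 'a' => differ
  Position 5: 'b' vs 'd' => differ
Total differences (Hamming distance): 6

6


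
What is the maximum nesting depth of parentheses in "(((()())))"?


Input: "(((()())))"
Tracking depth:
  Position 0 '(': depth becomes 1
  Position 1 '(': depth becomes 2
  Position 2 '(': depth becomes 3
  Position 3 '(': depth becomes 4
  Position 4 ')': depth becomes 3
  Position 5 '(': depth becomes 4
  Position 6 ')': depth becomes 3
  Position 7 ')': depth becomes 2
  Position 8 ')': depth becomes 1
  Position 9 ')': depth becomes 0
Maximum depth reached: 4

4


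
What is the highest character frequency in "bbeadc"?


Input: bbeadc
Character counts:
  'a': 1
  'b': 2
  'c': 1
  'd': 1
  'e': 1
Maximum frequency: 2

2


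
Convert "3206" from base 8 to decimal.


Input: "3206" in base 8
Positional expansion:
  Digit '3' (value 3) x 8^3 = 1536
  Digit '2' (value 2) x 8^2 = 128
  Digit '0' (value 0) x 8^1 = 0
  Digit '6' (value 6) x 8^0 = 6
Sum = 1670

1670


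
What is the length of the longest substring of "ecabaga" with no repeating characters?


Input: "ecabaga"
Sliding window (track last position of each char):
  Position 0 ('e'): window [0,0] length 1 -- new best
  Position 1 ('c'): window [0,1] length 2 -- new best
  Position 2 ('a'): window [0,2] length 3 -- new best
  Position 3 ('b'): window [0,3] length 4 -- new best
  Position 4 ('a'): repeat (last at 2), move window start to 3
  Position 4 ('a'): window [3,4] length 2
  Position 5 ('g'): window [3,5] length 3
  Position 6 ('a'): repeat (last at 4), move window start to 5
  Position 6 ('a'): window [5,6] length 2
Longest substring with no repeats: "ecab" with length 4

4


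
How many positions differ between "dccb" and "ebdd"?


Comparing "dccb" and "ebdd" position by position:
  Position 0: 'd' vs 'e' => DIFFER
  Position 1: 'c' vs 'b' => DIFFER
  Position 2: 'c' vs 'd' => DIFFER
  Position 3: 'b' vs 'd' => DIFFER
Positions that differ: 4

4


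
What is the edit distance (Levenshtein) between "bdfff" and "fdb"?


Computing edit distance: "bdfff" -> "fdb"
DP table:
           f    d    b
      0    1    2    3
  b   1    1    2    2
  d   2    2    1    2
  f   3    2    2    2
  f   4    3    3    3
  f   5    4    4    4
Edit distance = dp[5][3] = 4

4


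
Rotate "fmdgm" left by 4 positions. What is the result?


Input: "fmdgm", rotate left by 4
First 4 characters: "fmdg"
Remaining characters: "m"
Concatenate remaining + first: "m" + "fmdg" = "mfmdg"

mfmdg


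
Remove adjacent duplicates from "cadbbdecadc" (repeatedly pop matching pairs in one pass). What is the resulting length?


Input: cadbbdecadc
Stack-based adjacent duplicate removal:
  Read 'c': push. Stack: c
  Read 'a': push. Stack: ca
  Read 'd': push. Stack: cad
  Read 'b': push. Stack: cadb
  Read 'b': matches stack top 'b' => pop. Stack: cad
  Read 'd': matches stack top 'd' => pop. Stack: ca
  Read 'e': push. Stack: cae
  Read 'c': push. Stack: caec
  Read 'a': push. Stack: caeca
  Read 'd': push. Stack: caecad
  Read 'c': push. Stack: caecadc
Final stack: "caecadc" (length 7)

7


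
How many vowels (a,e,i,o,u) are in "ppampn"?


Input: ppampn
Checking each character:
  'p' at position 0: consonant
  'p' at position 1: consonant
  'a' at position 2: vowel (running total: 1)
  'm' at position 3: consonant
  'p' at position 4: consonant
  'n' at position 5: consonant
Total vowels: 1

1


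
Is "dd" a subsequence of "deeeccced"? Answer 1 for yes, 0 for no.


Check if "dd" is a subsequence of "deeeccced"
Greedy scan:
  Position 0 ('d'): matches sub[0] = 'd'
  Position 1 ('e'): no match needed
  Position 2 ('e'): no match needed
  Position 3 ('e'): no match needed
  Position 4 ('c'): no match needed
  Position 5 ('c'): no match needed
  Position 6 ('c'): no match needed
  Position 7 ('e'): no match needed
  Position 8 ('d'): matches sub[1] = 'd'
All 2 characters matched => is a subsequence

1


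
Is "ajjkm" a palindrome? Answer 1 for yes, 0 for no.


Input: ajjkm
Reversed: mkjja
  Compare pos 0 ('a') with pos 4 ('m'): MISMATCH
  Compare pos 1 ('j') with pos 3 ('k'): MISMATCH
Result: not a palindrome

0


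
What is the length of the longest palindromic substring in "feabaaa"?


Input: "feabaaa"
Checking substrings for palindromes:
  [2:5] "aba" (len 3) => palindrome
  [4:7] "aaa" (len 3) => palindrome
  [4:6] "aa" (len 2) => palindrome
  [5:7] "aa" (len 2) => palindrome
Longest palindromic substring: "aba" with length 3

3


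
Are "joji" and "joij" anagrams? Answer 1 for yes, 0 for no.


Strings: "joji", "joij"
Sorted first:  ijjo
Sorted second: ijjo
Sorted forms match => anagrams

1


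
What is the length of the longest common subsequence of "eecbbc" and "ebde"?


LCS of "eecbbc" and "ebde"
DP table:
           e    b    d    e
      0    0    0    0    0
  e   0    1    1    1    1
  e   0    1    1    1    2
  c   0    1    1    1    2
  b   0    1    2    2    2
  b   0    1    2    2    2
  c   0    1    2    2    2
LCS length = dp[6][4] = 2

2


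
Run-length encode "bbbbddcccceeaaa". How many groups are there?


Input: bbbbddcccceeaaa
Scanning for consecutive runs:
  Group 1: 'b' x 4 (positions 0-3)
  Group 2: 'd' x 2 (positions 4-5)
  Group 3: 'c' x 4 (positions 6-9)
  Group 4: 'e' x 2 (positions 10-11)
  Group 5: 'a' x 3 (positions 12-14)
Total groups: 5

5


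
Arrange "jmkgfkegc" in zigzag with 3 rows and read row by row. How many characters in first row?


Zigzag "jmkgfkegc" into 3 rows:
Placing characters:
  'j' => row 0
  'm' => row 1
  'k' => row 2
  'g' => row 1
  'f' => row 0
  'k' => row 1
  'e' => row 2
  'g' => row 1
  'c' => row 0
Rows:
  Row 0: "jfc"
  Row 1: "mgkg"
  Row 2: "ke"
First row length: 3

3


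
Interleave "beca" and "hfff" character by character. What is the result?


Interleaving "beca" and "hfff":
  Position 0: 'b' from first, 'h' from second => "bh"
  Position 1: 'e' from first, 'f' from second => "ef"
  Position 2: 'c' from first, 'f' from second => "cf"
  Position 3: 'a' from first, 'f' from second => "af"
Result: bhefcfaf

bhefcfaf


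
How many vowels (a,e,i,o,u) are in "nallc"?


Input: nallc
Checking each character:
  'n' at position 0: consonant
  'a' at position 1: vowel (running total: 1)
  'l' at position 2: consonant
  'l' at position 3: consonant
  'c' at position 4: consonant
Total vowels: 1

1


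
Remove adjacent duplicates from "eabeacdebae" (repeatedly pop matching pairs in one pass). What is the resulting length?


Input: eabeacdebae
Stack-based adjacent duplicate removal:
  Read 'e': push. Stack: e
  Read 'a': push. Stack: ea
  Read 'b': push. Stack: eab
  Read 'e': push. Stack: eabe
  Read 'a': push. Stack: eabea
  Read 'c': push. Stack: eabeac
  Read 'd': push. Stack: eabeacd
  Read 'e': push. Stack: eabeacde
  Read 'b': push. Stack: eabeacdeb
  Read 'a': push. Stack: eabeacdeba
  Read 'e': push. Stack: eabeacdebae
Final stack: "eabeacdebae" (length 11)

11


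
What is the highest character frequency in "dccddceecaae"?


Input: dccddceecaae
Character counts:
  'a': 2
  'c': 4
  'd': 3
  'e': 3
Maximum frequency: 4

4


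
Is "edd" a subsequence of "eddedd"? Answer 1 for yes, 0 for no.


Check if "edd" is a subsequence of "eddedd"
Greedy scan:
  Position 0 ('e'): matches sub[0] = 'e'
  Position 1 ('d'): matches sub[1] = 'd'
  Position 2 ('d'): matches sub[2] = 'd'
  Position 3 ('e'): no match needed
  Position 4 ('d'): no match needed
  Position 5 ('d'): no match needed
All 3 characters matched => is a subsequence

1


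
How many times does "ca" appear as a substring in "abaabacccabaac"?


Searching for "ca" in "abaabacccabaac"
Scanning each position:
  Position 0: "ab" => no
  Position 1: "ba" => no
  Position 2: "aa" => no
  Position 3: "ab" => no
  Position 4: "ba" => no
  Position 5: "ac" => no
  Position 6: "cc" => no
  Position 7: "cc" => no
  Position 8: "ca" => MATCH
  Position 9: "ab" => no
  Position 10: "ba" => no
  Position 11: "aa" => no
  Position 12: "ac" => no
Total occurrences: 1

1


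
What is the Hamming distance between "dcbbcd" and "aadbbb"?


Comparing "dcbbcd" and "aadbbb" position by position:
  Position 0: 'd' vs 'a' => differ
  Position 1: 'c' vs 'a' => differ
  Position 2: 'b' vs 'd' => differ
  Position 3: 'b' vs 'b' => same
  Position 4: 'c' vs 'b' => differ
  Position 5: 'd' vs 'b' => differ
Total differences (Hamming distance): 5

5


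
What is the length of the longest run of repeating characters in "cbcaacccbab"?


Input: "cbcaacccbab"
Scanning for longest run:
  Position 1 ('b'): new char, reset run to 1
  Position 2 ('c'): new char, reset run to 1
  Position 3 ('a'): new char, reset run to 1
  Position 4 ('a'): continues run of 'a', length=2
  Position 5 ('c'): new char, reset run to 1
  Position 6 ('c'): continues run of 'c', length=2
  Position 7 ('c'): continues run of 'c', length=3
  Position 8 ('b'): new char, reset run to 1
  Position 9 ('a'): new char, reset run to 1
  Position 10 ('b'): new char, reset run to 1
Longest run: 'c' with length 3

3


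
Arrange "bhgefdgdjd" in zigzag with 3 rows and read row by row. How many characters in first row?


Zigzag "bhgefdgdjd" into 3 rows:
Placing characters:
  'b' => row 0
  'h' => row 1
  'g' => row 2
  'e' => row 1
  'f' => row 0
  'd' => row 1
  'g' => row 2
  'd' => row 1
  'j' => row 0
  'd' => row 1
Rows:
  Row 0: "bfj"
  Row 1: "heddd"
  Row 2: "gg"
First row length: 3

3


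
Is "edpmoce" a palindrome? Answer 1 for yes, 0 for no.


Input: edpmoce
Reversed: ecompde
  Compare pos 0 ('e') with pos 6 ('e'): match
  Compare pos 1 ('d') with pos 5 ('c'): MISMATCH
  Compare pos 2 ('p') with pos 4 ('o'): MISMATCH
Result: not a palindrome

0


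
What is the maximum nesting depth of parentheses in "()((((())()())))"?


Input: "()((((())()())))"
Tracking depth:
  Position 0 '(': depth becomes 1
  Position 1 ')': depth becomes 0
  Position 2 '(': depth becomes 1
  Position 3 '(': depth becomes 2
  Position 4 '(': depth becomes 3
  Position 5 '(': depth becomes 4
  Position 6 '(': depth becomes 5
  Position 7 ')': depth becomes 4
  Position 8 ')': depth becomes 3
  Position 9 '(': depth becomes 4
  Position 10 ')': depth becomes 3
  Position 11 '(': depth becomes 4
  Position 12 ')': depth becomes 3
  Position 13 ')': depth becomes 2
  Position 14 ')': depth becomes 1
  Position 15 ')': depth becomes 0
Maximum depth reached: 5

5


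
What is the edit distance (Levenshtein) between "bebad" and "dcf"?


Computing edit distance: "bebad" -> "dcf"
DP table:
           d    c    f
      0    1    2    3
  b   1    1    2    3
  e   2    2    2    3
  b   3    3    3    3
  a   4    4    4    4
  d   5    4    5    5
Edit distance = dp[5][3] = 5

5


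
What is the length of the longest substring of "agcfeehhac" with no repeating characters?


Input: "agcfeehhac"
Sliding window (track last position of each char):
  Position 0 ('a'): window [0,0] length 1 -- new best
  Position 1 ('g'): window [0,1] length 2 -- new best
  Position 2 ('c'): window [0,2] length 3 -- new best
  Position 3 ('f'): window [0,3] length 4 -- new best
  Position 4 ('e'): window [0,4] length 5 -- new best
  Position 5 ('e'): repeat (last at 4), move window start to 5
  Position 5 ('e'): window [5,5] length 1
  Position 6 ('h'): window [5,6] length 2
  Position 7 ('h'): repeat (last at 6), move window start to 7
  Position 7 ('h'): window [7,7] length 1
  Position 8 ('a'): window [7,8] length 2
  Position 9 ('c'): window [7,9] length 3
Longest substring with no repeats: "agcfe" with length 5

5


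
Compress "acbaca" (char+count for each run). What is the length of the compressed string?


Input: acbaca
Runs:
  'a' x 1 => "a1"
  'c' x 1 => "c1"
  'b' x 1 => "b1"
  'a' x 1 => "a1"
  'c' x 1 => "c1"
  'a' x 1 => "a1"
Compressed: "a1c1b1a1c1a1"
Compressed length: 12

12


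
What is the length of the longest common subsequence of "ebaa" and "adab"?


LCS of "ebaa" and "adab"
DP table:
           a    d    a    b
      0    0    0    0    0
  e   0    0    0    0    0
  b   0    0    0    0    1
  a   0    1    1    1    1
  a   0    1    1    2    2
LCS length = dp[4][4] = 2

2


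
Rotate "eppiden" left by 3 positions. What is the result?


Input: "eppiden", rotate left by 3
First 3 characters: "epp"
Remaining characters: "iden"
Concatenate remaining + first: "iden" + "epp" = "idenepp"

idenepp


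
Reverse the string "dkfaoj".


Input: dkfaoj
Reading characters right to left:
  Position 5: 'j'
  Position 4: 'o'
  Position 3: 'a'
  Position 2: 'f'
  Position 1: 'k'
  Position 0: 'd'
Reversed: joafkd

joafkd


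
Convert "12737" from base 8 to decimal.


Input: "12737" in base 8
Positional expansion:
  Digit '1' (value 1) x 8^4 = 4096
  Digit '2' (value 2) x 8^3 = 1024
  Digit '7' (value 7) x 8^2 = 448
  Digit '3' (value 3) x 8^1 = 24
  Digit '7' (value 7) x 8^0 = 7
Sum = 5599

5599


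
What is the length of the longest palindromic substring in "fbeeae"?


Input: "fbeeae"
Checking substrings for palindromes:
  [3:6] "eae" (len 3) => palindrome
  [2:4] "ee" (len 2) => palindrome
Longest palindromic substring: "eae" with length 3

3


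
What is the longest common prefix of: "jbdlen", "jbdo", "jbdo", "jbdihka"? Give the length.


Words: jbdlen, jbdo, jbdo, jbdihka
  Position 0: all 'j' => match
  Position 1: all 'b' => match
  Position 2: all 'd' => match
  Position 3: ('l', 'o', 'o', 'i') => mismatch, stop
LCP = "jbd" (length 3)

3


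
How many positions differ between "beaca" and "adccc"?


Comparing "beaca" and "adccc" position by position:
  Position 0: 'b' vs 'a' => DIFFER
  Position 1: 'e' vs 'd' => DIFFER
  Position 2: 'a' vs 'c' => DIFFER
  Position 3: 'c' vs 'c' => same
  Position 4: 'a' vs 'c' => DIFFER
Positions that differ: 4

4


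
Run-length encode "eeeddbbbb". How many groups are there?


Input: eeeddbbbb
Scanning for consecutive runs:
  Group 1: 'e' x 3 (positions 0-2)
  Group 2: 'd' x 2 (positions 3-4)
  Group 3: 'b' x 4 (positions 5-8)
Total groups: 3

3


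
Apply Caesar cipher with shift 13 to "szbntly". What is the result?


Caesar cipher: shift "szbntly" by 13
  's' (pos 18) + 13 = pos 5 = 'f'
  'z' (pos 25) + 13 = pos 12 = 'm'
  'b' (pos 1) + 13 = pos 14 = 'o'
  'n' (pos 13) + 13 = pos 0 = 'a'
  't' (pos 19) + 13 = pos 6 = 'g'
  'l' (pos 11) + 13 = pos 24 = 'y'
  'y' (pos 24) + 13 = pos 11 = 'l'
Result: fmoagyl

fmoagyl


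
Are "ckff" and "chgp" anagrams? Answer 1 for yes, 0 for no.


Strings: "ckff", "chgp"
Sorted first:  cffk
Sorted second: cghp
Differ at position 1: 'f' vs 'g' => not anagrams

0


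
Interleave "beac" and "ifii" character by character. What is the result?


Interleaving "beac" and "ifii":
  Position 0: 'b' from first, 'i' from second => "bi"
  Position 1: 'e' from first, 'f' from second => "ef"
  Position 2: 'a' from first, 'i' from second => "ai"
  Position 3: 'c' from first, 'i' from second => "ci"
Result: biefaici

biefaici


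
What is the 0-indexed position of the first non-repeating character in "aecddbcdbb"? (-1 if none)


Input: aecddbcdbb
Character frequencies:
  'a': 1
  'b': 3
  'c': 2
  'd': 3
  'e': 1
Scanning left to right for freq == 1:
  Position 0 ('a'): unique! => answer = 0

0


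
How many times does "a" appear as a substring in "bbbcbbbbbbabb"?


Searching for "a" in "bbbcbbbbbbabb"
Scanning each position:
  Position 0: "b" => no
  Position 1: "b" => no
  Position 2: "b" => no
  Position 3: "c" => no
  Position 4: "b" => no
  Position 5: "b" => no
  Position 6: "b" => no
  Position 7: "b" => no
  Position 8: "b" => no
  Position 9: "b" => no
  Position 10: "a" => MATCH
  Position 11: "b" => no
  Position 12: "b" => no
Total occurrences: 1

1


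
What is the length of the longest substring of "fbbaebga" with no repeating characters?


Input: "fbbaebga"
Sliding window (track last position of each char):
  Position 0 ('f'): window [0,0] length 1 -- new best
  Position 1 ('b'): window [0,1] length 2 -- new best
  Position 2 ('b'): repeat (last at 1), move window start to 2
  Position 2 ('b'): window [2,2] length 1
  Position 3 ('a'): window [2,3] length 2
  Position 4 ('e'): window [2,4] length 3 -- new best
  Position 5 ('b'): repeat (last at 2), move window start to 3
  Position 5 ('b'): window [3,5] length 3
  Position 6 ('g'): window [3,6] length 4 -- new best
  Position 7 ('a'): repeat (last at 3), move window start to 4
  Position 7 ('a'): window [4,7] length 4
Longest substring with no repeats: "aebg" with length 4

4


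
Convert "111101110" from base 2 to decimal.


Input: "111101110" in base 2
Positional expansion:
  Digit '1' (value 1) x 2^8 = 256
  Digit '1' (value 1) x 2^7 = 128
  Digit '1' (value 1) x 2^6 = 64
  Digit '1' (value 1) x 2^5 = 32
  Digit '0' (value 0) x 2^4 = 0
  Digit '1' (value 1) x 2^3 = 8
  Digit '1' (value 1) x 2^2 = 4
  Digit '1' (value 1) x 2^1 = 2
  Digit '0' (value 0) x 2^0 = 0
Sum = 494

494


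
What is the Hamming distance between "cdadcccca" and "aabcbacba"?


Comparing "cdadcccca" and "aabcbacba" position by position:
  Position 0: 'c' vs 'a' => differ
  Position 1: 'd' vs 'a' => differ
  Position 2: 'a' vs 'b' => differ
  Position 3: 'd' vs 'c' => differ
  Position 4: 'c' vs 'b' => differ
  Position 5: 'c' vs 'a' => differ
  Position 6: 'c' vs 'c' => same
  Position 7: 'c' vs 'b' => differ
  Position 8: 'a' vs 'a' => same
Total differences (Hamming distance): 7

7


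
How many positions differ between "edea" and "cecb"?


Comparing "edea" and "cecb" position by position:
  Position 0: 'e' vs 'c' => DIFFER
  Position 1: 'd' vs 'e' => DIFFER
  Position 2: 'e' vs 'c' => DIFFER
  Position 3: 'a' vs 'b' => DIFFER
Positions that differ: 4

4


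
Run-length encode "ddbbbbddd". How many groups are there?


Input: ddbbbbddd
Scanning for consecutive runs:
  Group 1: 'd' x 2 (positions 0-1)
  Group 2: 'b' x 4 (positions 2-5)
  Group 3: 'd' x 3 (positions 6-8)
Total groups: 3

3


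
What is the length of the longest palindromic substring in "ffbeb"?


Input: "ffbeb"
Checking substrings for palindromes:
  [2:5] "beb" (len 3) => palindrome
  [0:2] "ff" (len 2) => palindrome
Longest palindromic substring: "beb" with length 3

3


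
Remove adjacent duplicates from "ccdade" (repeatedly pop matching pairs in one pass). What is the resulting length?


Input: ccdade
Stack-based adjacent duplicate removal:
  Read 'c': push. Stack: c
  Read 'c': matches stack top 'c' => pop. Stack: (empty)
  Read 'd': push. Stack: d
  Read 'a': push. Stack: da
  Read 'd': push. Stack: dad
  Read 'e': push. Stack: dade
Final stack: "dade" (length 4)

4


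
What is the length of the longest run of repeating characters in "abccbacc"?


Input: "abccbacc"
Scanning for longest run:
  Position 1 ('b'): new char, reset run to 1
  Position 2 ('c'): new char, reset run to 1
  Position 3 ('c'): continues run of 'c', length=2
  Position 4 ('b'): new char, reset run to 1
  Position 5 ('a'): new char, reset run to 1
  Position 6 ('c'): new char, reset run to 1
  Position 7 ('c'): continues run of 'c', length=2
Longest run: 'c' with length 2

2


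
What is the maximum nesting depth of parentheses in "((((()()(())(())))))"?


Input: "((((()()(())(())))))"
Tracking depth:
  Position 0 '(': depth becomes 1
  Position 1 '(': depth becomes 2
  Position 2 '(': depth becomes 3
  Position 3 '(': depth becomes 4
  Position 4 '(': depth becomes 5
  Position 5 ')': depth becomes 4
  Position 6 '(': depth becomes 5
  Position 7 ')': depth becomes 4
  Position 8 '(': depth becomes 5
  Position 9 '(': depth becomes 6
  Position 10 ')': depth becomes 5
  Position 11 ')': depth becomes 4
  Position 12 '(': depth becomes 5
  Position 13 '(': depth becomes 6
  Position 14 ')': depth becomes 5
  Position 15 ')': depth becomes 4
  Position 16 ')': depth becomes 3
  Position 17 ')': depth becomes 2
  Position 18 ')': depth becomes 1
  Position 19 ')': depth becomes 0
Maximum depth reached: 6

6


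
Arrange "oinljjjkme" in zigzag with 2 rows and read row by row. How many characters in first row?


Zigzag "oinljjjkme" into 2 rows:
Placing characters:
  'o' => row 0
  'i' => row 1
  'n' => row 0
  'l' => row 1
  'j' => row 0
  'j' => row 1
  'j' => row 0
  'k' => row 1
  'm' => row 0
  'e' => row 1
Rows:
  Row 0: "onjjm"
  Row 1: "iljke"
First row length: 5

5


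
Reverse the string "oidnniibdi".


Input: oidnniibdi
Reading characters right to left:
  Position 9: 'i'
  Position 8: 'd'
  Position 7: 'b'
  Position 6: 'i'
  Position 5: 'i'
  Position 4: 'n'
  Position 3: 'n'
  Position 2: 'd'
  Position 1: 'i'
  Position 0: 'o'
Reversed: idbiinndio

idbiinndio


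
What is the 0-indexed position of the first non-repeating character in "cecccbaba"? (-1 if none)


Input: cecccbaba
Character frequencies:
  'a': 2
  'b': 2
  'c': 4
  'e': 1
Scanning left to right for freq == 1:
  Position 0 ('c'): freq=4, skip
  Position 1 ('e'): unique! => answer = 1

1


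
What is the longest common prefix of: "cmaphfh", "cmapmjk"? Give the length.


Words: cmaphfh, cmapmjk
  Position 0: all 'c' => match
  Position 1: all 'm' => match
  Position 2: all 'a' => match
  Position 3: all 'p' => match
  Position 4: ('h', 'm') => mismatch, stop
LCP = "cmap" (length 4)

4


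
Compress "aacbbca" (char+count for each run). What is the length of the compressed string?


Input: aacbbca
Runs:
  'a' x 2 => "a2"
  'c' x 1 => "c1"
  'b' x 2 => "b2"
  'c' x 1 => "c1"
  'a' x 1 => "a1"
Compressed: "a2c1b2c1a1"
Compressed length: 10

10


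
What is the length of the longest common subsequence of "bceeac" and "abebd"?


LCS of "bceeac" and "abebd"
DP table:
           a    b    e    b    d
      0    0    0    0    0    0
  b   0    0    1    1    1    1
  c   0    0    1    1    1    1
  e   0    0    1    2    2    2
  e   0    0    1    2    2    2
  a   0    1    1    2    2    2
  c   0    1    1    2    2    2
LCS length = dp[6][5] = 2

2


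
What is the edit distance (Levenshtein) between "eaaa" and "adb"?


Computing edit distance: "eaaa" -> "adb"
DP table:
           a    d    b
      0    1    2    3
  e   1    1    2    3
  a   2    1    2    3
  a   3    2    2    3
  a   4    3    3    3
Edit distance = dp[4][3] = 3

3


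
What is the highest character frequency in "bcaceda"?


Input: bcaceda
Character counts:
  'a': 2
  'b': 1
  'c': 2
  'd': 1
  'e': 1
Maximum frequency: 2

2


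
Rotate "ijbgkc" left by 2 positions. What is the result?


Input: "ijbgkc", rotate left by 2
First 2 characters: "ij"
Remaining characters: "bgkc"
Concatenate remaining + first: "bgkc" + "ij" = "bgkcij"

bgkcij


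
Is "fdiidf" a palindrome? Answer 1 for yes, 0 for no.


Input: fdiidf
Reversed: fdiidf
  Compare pos 0 ('f') with pos 5 ('f'): match
  Compare pos 1 ('d') with pos 4 ('d'): match
  Compare pos 2 ('i') with pos 3 ('i'): match
Result: palindrome

1


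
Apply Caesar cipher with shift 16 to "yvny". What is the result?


Caesar cipher: shift "yvny" by 16
  'y' (pos 24) + 16 = pos 14 = 'o'
  'v' (pos 21) + 16 = pos 11 = 'l'
  'n' (pos 13) + 16 = pos 3 = 'd'
  'y' (pos 24) + 16 = pos 14 = 'o'
Result: oldo

oldo


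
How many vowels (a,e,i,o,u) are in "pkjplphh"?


Input: pkjplphh
Checking each character:
  'p' at position 0: consonant
  'k' at position 1: consonant
  'j' at position 2: consonant
  'p' at position 3: consonant
  'l' at position 4: consonant
  'p' at position 5: consonant
  'h' at position 6: consonant
  'h' at position 7: consonant
Total vowels: 0

0


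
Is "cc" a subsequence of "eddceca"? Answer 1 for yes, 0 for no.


Check if "cc" is a subsequence of "eddceca"
Greedy scan:
  Position 0 ('e'): no match needed
  Position 1 ('d'): no match needed
  Position 2 ('d'): no match needed
  Position 3 ('c'): matches sub[0] = 'c'
  Position 4 ('e'): no match needed
  Position 5 ('c'): matches sub[1] = 'c'
  Position 6 ('a'): no match needed
All 2 characters matched => is a subsequence

1


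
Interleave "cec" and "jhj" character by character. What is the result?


Interleaving "cec" and "jhj":
  Position 0: 'c' from first, 'j' from second => "cj"
  Position 1: 'e' from first, 'h' from second => "eh"
  Position 2: 'c' from first, 'j' from second => "cj"
Result: cjehcj

cjehcj


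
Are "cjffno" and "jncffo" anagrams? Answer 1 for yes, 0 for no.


Strings: "cjffno", "jncffo"
Sorted first:  cffjno
Sorted second: cffjno
Sorted forms match => anagrams

1


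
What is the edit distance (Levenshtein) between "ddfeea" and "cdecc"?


Computing edit distance: "ddfeea" -> "cdecc"
DP table:
           c    d    e    c    c
      0    1    2    3    4    5
  d   1    1    1    2    3    4
  d   2    2    1    2    3    4
  f   3    3    2    2    3    4
  e   4    4    3    2    3    4
  e   5    5    4    3    3    4
  a   6    6    5    4    4    4
Edit distance = dp[6][5] = 4

4


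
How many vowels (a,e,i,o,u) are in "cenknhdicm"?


Input: cenknhdicm
Checking each character:
  'c' at position 0: consonant
  'e' at position 1: vowel (running total: 1)
  'n' at position 2: consonant
  'k' at position 3: consonant
  'n' at position 4: consonant
  'h' at position 5: consonant
  'd' at position 6: consonant
  'i' at position 7: vowel (running total: 2)
  'c' at position 8: consonant
  'm' at position 9: consonant
Total vowels: 2

2


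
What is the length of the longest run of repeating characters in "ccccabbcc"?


Input: "ccccabbcc"
Scanning for longest run:
  Position 1 ('c'): continues run of 'c', length=2
  Position 2 ('c'): continues run of 'c', length=3
  Position 3 ('c'): continues run of 'c', length=4
  Position 4 ('a'): new char, reset run to 1
  Position 5 ('b'): new char, reset run to 1
  Position 6 ('b'): continues run of 'b', length=2
  Position 7 ('c'): new char, reset run to 1
  Position 8 ('c'): continues run of 'c', length=2
Longest run: 'c' with length 4

4


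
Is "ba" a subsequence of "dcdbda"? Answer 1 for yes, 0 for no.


Check if "ba" is a subsequence of "dcdbda"
Greedy scan:
  Position 0 ('d'): no match needed
  Position 1 ('c'): no match needed
  Position 2 ('d'): no match needed
  Position 3 ('b'): matches sub[0] = 'b'
  Position 4 ('d'): no match needed
  Position 5 ('a'): matches sub[1] = 'a'
All 2 characters matched => is a subsequence

1


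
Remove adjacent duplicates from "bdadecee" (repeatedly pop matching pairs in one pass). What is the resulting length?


Input: bdadecee
Stack-based adjacent duplicate removal:
  Read 'b': push. Stack: b
  Read 'd': push. Stack: bd
  Read 'a': push. Stack: bda
  Read 'd': push. Stack: bdad
  Read 'e': push. Stack: bdade
  Read 'c': push. Stack: bdadec
  Read 'e': push. Stack: bdadece
  Read 'e': matches stack top 'e' => pop. Stack: bdadec
Final stack: "bdadec" (length 6)

6


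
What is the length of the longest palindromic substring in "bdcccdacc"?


Input: "bdcccdacc"
Checking substrings for palindromes:
  [1:6] "dcccd" (len 5) => palindrome
  [2:5] "ccc" (len 3) => palindrome
  [2:4] "cc" (len 2) => palindrome
  [3:5] "cc" (len 2) => palindrome
  [7:9] "cc" (len 2) => palindrome
Longest palindromic substring: "dcccd" with length 5

5


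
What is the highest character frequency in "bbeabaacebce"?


Input: bbeabaacebce
Character counts:
  'a': 3
  'b': 4
  'c': 2
  'e': 3
Maximum frequency: 4

4


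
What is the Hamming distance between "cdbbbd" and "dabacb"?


Comparing "cdbbbd" and "dabacb" position by position:
  Position 0: 'c' vs 'd' => differ
  Position 1: 'd' vs 'a' => differ
  Position 2: 'b' vs 'b' => same
  Position 3: 'b' vs 'a' => differ
  Position 4: 'b' vs 'c' => differ
  Position 5: 'd' vs 'b' => differ
Total differences (Hamming distance): 5

5


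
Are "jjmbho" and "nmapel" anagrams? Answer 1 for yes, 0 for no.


Strings: "jjmbho", "nmapel"
Sorted first:  bhjjmo
Sorted second: aelmnp
Differ at position 0: 'b' vs 'a' => not anagrams

0


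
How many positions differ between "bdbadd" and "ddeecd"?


Comparing "bdbadd" and "ddeecd" position by position:
  Position 0: 'b' vs 'd' => DIFFER
  Position 1: 'd' vs 'd' => same
  Position 2: 'b' vs 'e' => DIFFER
  Position 3: 'a' vs 'e' => DIFFER
  Position 4: 'd' vs 'c' => DIFFER
  Position 5: 'd' vs 'd' => same
Positions that differ: 4

4


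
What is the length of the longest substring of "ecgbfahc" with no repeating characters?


Input: "ecgbfahc"
Sliding window (track last position of each char):
  Position 0 ('e'): window [0,0] length 1 -- new best
  Position 1 ('c'): window [0,1] length 2 -- new best
  Position 2 ('g'): window [0,2] length 3 -- new best
  Position 3 ('b'): window [0,3] length 4 -- new best
  Position 4 ('f'): window [0,4] length 5 -- new best
  Position 5 ('a'): window [0,5] length 6 -- new best
  Position 6 ('h'): window [0,6] length 7 -- new best
  Position 7 ('c'): repeat (last at 1), move window start to 2
  Position 7 ('c'): window [2,7] length 6
Longest substring with no repeats: "ecgbfah" with length 7

7


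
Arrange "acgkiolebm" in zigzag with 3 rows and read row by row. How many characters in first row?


Zigzag "acgkiolebm" into 3 rows:
Placing characters:
  'a' => row 0
  'c' => row 1
  'g' => row 2
  'k' => row 1
  'i' => row 0
  'o' => row 1
  'l' => row 2
  'e' => row 1
  'b' => row 0
  'm' => row 1
Rows:
  Row 0: "aib"
  Row 1: "ckoem"
  Row 2: "gl"
First row length: 3

3


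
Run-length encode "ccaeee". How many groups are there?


Input: ccaeee
Scanning for consecutive runs:
  Group 1: 'c' x 2 (positions 0-1)
  Group 2: 'a' x 1 (positions 2-2)
  Group 3: 'e' x 3 (positions 3-5)
Total groups: 3

3


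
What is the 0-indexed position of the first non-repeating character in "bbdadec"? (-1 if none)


Input: bbdadec
Character frequencies:
  'a': 1
  'b': 2
  'c': 1
  'd': 2
  'e': 1
Scanning left to right for freq == 1:
  Position 0 ('b'): freq=2, skip
  Position 1 ('b'): freq=2, skip
  Position 2 ('d'): freq=2, skip
  Position 3 ('a'): unique! => answer = 3

3


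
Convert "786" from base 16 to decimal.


Input: "786" in base 16
Positional expansion:
  Digit '7' (value 7) x 16^2 = 1792
  Digit '8' (value 8) x 16^1 = 128
  Digit '6' (value 6) x 16^0 = 6
Sum = 1926

1926


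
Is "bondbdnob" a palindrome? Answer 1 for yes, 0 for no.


Input: bondbdnob
Reversed: bondbdnob
  Compare pos 0 ('b') with pos 8 ('b'): match
  Compare pos 1 ('o') with pos 7 ('o'): match
  Compare pos 2 ('n') with pos 6 ('n'): match
  Compare pos 3 ('d') with pos 5 ('d'): match
Result: palindrome

1


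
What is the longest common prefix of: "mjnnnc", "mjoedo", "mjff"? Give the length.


Words: mjnnnc, mjoedo, mjff
  Position 0: all 'm' => match
  Position 1: all 'j' => match
  Position 2: ('n', 'o', 'f') => mismatch, stop
LCP = "mj" (length 2)

2


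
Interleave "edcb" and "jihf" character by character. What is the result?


Interleaving "edcb" and "jihf":
  Position 0: 'e' from first, 'j' from second => "ej"
  Position 1: 'd' from first, 'i' from second => "di"
  Position 2: 'c' from first, 'h' from second => "ch"
  Position 3: 'b' from first, 'f' from second => "bf"
Result: ejdichbf

ejdichbf


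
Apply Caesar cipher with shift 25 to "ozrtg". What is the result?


Caesar cipher: shift "ozrtg" by 25
  'o' (pos 14) + 25 = pos 13 = 'n'
  'z' (pos 25) + 25 = pos 24 = 'y'
  'r' (pos 17) + 25 = pos 16 = 'q'
  't' (pos 19) + 25 = pos 18 = 's'
  'g' (pos 6) + 25 = pos 5 = 'f'
Result: nyqsf

nyqsf


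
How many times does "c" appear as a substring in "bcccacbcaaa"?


Searching for "c" in "bcccacbcaaa"
Scanning each position:
  Position 0: "b" => no
  Position 1: "c" => MATCH
  Position 2: "c" => MATCH
  Position 3: "c" => MATCH
  Position 4: "a" => no
  Position 5: "c" => MATCH
  Position 6: "b" => no
  Position 7: "c" => MATCH
  Position 8: "a" => no
  Position 9: "a" => no
  Position 10: "a" => no
Total occurrences: 5

5


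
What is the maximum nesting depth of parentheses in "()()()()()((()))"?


Input: "()()()()()((()))"
Tracking depth:
  Position 0 '(': depth becomes 1
  Position 1 ')': depth becomes 0
  Position 2 '(': depth becomes 1
  Position 3 ')': depth becomes 0
  Position 4 '(': depth becomes 1
  Position 5 ')': depth becomes 0
  Position 6 '(': depth becomes 1
  Position 7 ')': depth becomes 0
  Position 8 '(': depth becomes 1
  Position 9 ')': depth becomes 0
  Position 10 '(': depth becomes 1
  Position 11 '(': depth becomes 2
  Position 12 '(': depth becomes 3
  Position 13 ')': depth becomes 2
  Position 14 ')': depth becomes 1
  Position 15 ')': depth becomes 0
Maximum depth reached: 3

3


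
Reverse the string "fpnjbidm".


Input: fpnjbidm
Reading characters right to left:
  Position 7: 'm'
  Position 6: 'd'
  Position 5: 'i'
  Position 4: 'b'
  Position 3: 'j'
  Position 2: 'n'
  Position 1: 'p'
  Position 0: 'f'
Reversed: mdibjnpf

mdibjnpf


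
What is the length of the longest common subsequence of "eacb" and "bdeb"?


LCS of "eacb" and "bdeb"
DP table:
           b    d    e    b
      0    0    0    0    0
  e   0    0    0    1    1
  a   0    0    0    1    1
  c   0    0    0    1    1
  b   0    1    1    1    2
LCS length = dp[4][4] = 2

2


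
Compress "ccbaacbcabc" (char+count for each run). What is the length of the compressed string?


Input: ccbaacbcabc
Runs:
  'c' x 2 => "c2"
  'b' x 1 => "b1"
  'a' x 2 => "a2"
  'c' x 1 => "c1"
  'b' x 1 => "b1"
  'c' x 1 => "c1"
  'a' x 1 => "a1"
  'b' x 1 => "b1"
  'c' x 1 => "c1"
Compressed: "c2b1a2c1b1c1a1b1c1"
Compressed length: 18

18


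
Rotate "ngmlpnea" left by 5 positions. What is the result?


Input: "ngmlpnea", rotate left by 5
First 5 characters: "ngmlp"
Remaining characters: "nea"
Concatenate remaining + first: "nea" + "ngmlp" = "neangmlp"

neangmlp


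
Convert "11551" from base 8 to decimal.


Input: "11551" in base 8
Positional expansion:
  Digit '1' (value 1) x 8^4 = 4096
  Digit '1' (value 1) x 8^3 = 512
  Digit '5' (value 5) x 8^2 = 320
  Digit '5' (value 5) x 8^1 = 40
  Digit '1' (value 1) x 8^0 = 1
Sum = 4969

4969


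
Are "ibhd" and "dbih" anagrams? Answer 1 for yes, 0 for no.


Strings: "ibhd", "dbih"
Sorted first:  bdhi
Sorted second: bdhi
Sorted forms match => anagrams

1


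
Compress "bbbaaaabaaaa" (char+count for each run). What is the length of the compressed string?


Input: bbbaaaabaaaa
Runs:
  'b' x 3 => "b3"
  'a' x 4 => "a4"
  'b' x 1 => "b1"
  'a' x 4 => "a4"
Compressed: "b3a4b1a4"
Compressed length: 8

8


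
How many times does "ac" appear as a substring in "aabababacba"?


Searching for "ac" in "aabababacba"
Scanning each position:
  Position 0: "aa" => no
  Position 1: "ab" => no
  Position 2: "ba" => no
  Position 3: "ab" => no
  Position 4: "ba" => no
  Position 5: "ab" => no
  Position 6: "ba" => no
  Position 7: "ac" => MATCH
  Position 8: "cb" => no
  Position 9: "ba" => no
Total occurrences: 1

1


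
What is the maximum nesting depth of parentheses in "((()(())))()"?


Input: "((()(())))()"
Tracking depth:
  Position 0 '(': depth becomes 1
  Position 1 '(': depth becomes 2
  Position 2 '(': depth becomes 3
  Position 3 ')': depth becomes 2
  Position 4 '(': depth becomes 3
  Position 5 '(': depth becomes 4
  Position 6 ')': depth becomes 3
  Position 7 ')': depth becomes 2
  Position 8 ')': depth becomes 1
  Position 9 ')': depth becomes 0
  Position 10 '(': depth becomes 1
  Position 11 ')': depth becomes 0
Maximum depth reached: 4

4
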